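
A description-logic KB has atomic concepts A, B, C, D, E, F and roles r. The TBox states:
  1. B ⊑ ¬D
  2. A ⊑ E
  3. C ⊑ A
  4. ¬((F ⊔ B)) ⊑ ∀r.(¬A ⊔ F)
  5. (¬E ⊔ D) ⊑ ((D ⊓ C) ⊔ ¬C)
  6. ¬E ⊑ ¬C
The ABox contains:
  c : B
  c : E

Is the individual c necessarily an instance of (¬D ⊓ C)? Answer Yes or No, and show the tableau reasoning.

1. c : (¬D ⊓ C)?  L(c) = {B, E} ∪ {(D ⊔ ¬C)}
   apply at c: B⊑¬D
   open: L(c) ⊇ {B, E, ¬C, ¬D} — c ∉ (¬D ⊓ C) possible
2. Hence c : (¬D ⊓ C): not entailed.

No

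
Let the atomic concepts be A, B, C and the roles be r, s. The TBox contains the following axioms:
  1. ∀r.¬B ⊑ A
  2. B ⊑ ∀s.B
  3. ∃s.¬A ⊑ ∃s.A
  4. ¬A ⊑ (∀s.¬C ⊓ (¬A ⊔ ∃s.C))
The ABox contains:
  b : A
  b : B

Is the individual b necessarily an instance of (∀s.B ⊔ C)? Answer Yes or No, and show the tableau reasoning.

1. b : (∀s.B ⊔ C)?  L(b) = {A, B} ∪ {(∃s.¬B ⊓ ¬C)}
   clash {B, ¬B} at an ∃-successor — b ∈ (∀s.B ⊔ C)
2. Hence b : (∀s.B ⊔ C): entailed.

Yes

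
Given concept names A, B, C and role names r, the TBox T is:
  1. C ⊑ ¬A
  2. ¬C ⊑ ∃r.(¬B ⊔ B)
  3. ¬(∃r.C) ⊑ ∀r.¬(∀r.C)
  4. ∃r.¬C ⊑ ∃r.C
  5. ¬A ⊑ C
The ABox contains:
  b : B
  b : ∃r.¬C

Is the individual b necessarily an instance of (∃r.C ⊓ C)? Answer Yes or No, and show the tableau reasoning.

No

1. b : (∃r.C ⊓ C)?  L(b) = {B, ∃r.¬C} ∪ {(∀r.¬C ⊔ ¬C)}
   apply at b: ∃r.¬C⊑∃r.C
   open: L(b) ⊇ {A, B, ¬C, ∃r.(¬B ⊔ B), ∃r.C, …} (+ ∃-successors) — b ∉ (∃r.C ⊓ C) possible
2. Hence b : (∃r.C ⊓ C): not entailed.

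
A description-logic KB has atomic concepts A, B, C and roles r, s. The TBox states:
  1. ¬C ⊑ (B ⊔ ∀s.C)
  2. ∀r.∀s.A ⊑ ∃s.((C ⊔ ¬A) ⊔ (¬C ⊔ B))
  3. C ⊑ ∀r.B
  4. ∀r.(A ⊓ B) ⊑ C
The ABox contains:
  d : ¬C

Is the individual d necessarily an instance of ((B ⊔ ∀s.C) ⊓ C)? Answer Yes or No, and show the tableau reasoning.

No

1. d : ((B ⊔ ∀s.C) ⊓ C)?  L(d) = {¬C} ∪ {((¬B ⊓ ∃s.¬C) ⊔ ¬C)}
   apply at d: ¬C⊑(B ⊔ ∀s.C)
   open: L(d) ⊇ {B, ¬C, ∃r.(¬A ⊔ ¬B), ∃r.∃s.¬A} (+ ∃-successors) — d ∉ ((B ⊔ ∀s.C) ⊓ C) possible
2. Hence d : ((B ⊔ ∀s.C) ⊓ C): not entailed.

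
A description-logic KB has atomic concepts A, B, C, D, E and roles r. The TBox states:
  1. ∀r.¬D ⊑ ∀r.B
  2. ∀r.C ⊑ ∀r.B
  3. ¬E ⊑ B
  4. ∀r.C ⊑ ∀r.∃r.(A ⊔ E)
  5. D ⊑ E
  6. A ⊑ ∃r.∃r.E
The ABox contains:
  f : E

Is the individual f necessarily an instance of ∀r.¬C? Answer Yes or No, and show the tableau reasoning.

No

1. f : ∀r.¬C?  L(f) = {E} ∪ {∃r.C}
   open: L(f) ⊇ {E, ¬A, ∃r.C, ∃r.D, ∃r.¬C} (+ ∃-successors) — f ∉ ∀r.¬C possible
2. Hence f : ∀r.¬C: not entailed.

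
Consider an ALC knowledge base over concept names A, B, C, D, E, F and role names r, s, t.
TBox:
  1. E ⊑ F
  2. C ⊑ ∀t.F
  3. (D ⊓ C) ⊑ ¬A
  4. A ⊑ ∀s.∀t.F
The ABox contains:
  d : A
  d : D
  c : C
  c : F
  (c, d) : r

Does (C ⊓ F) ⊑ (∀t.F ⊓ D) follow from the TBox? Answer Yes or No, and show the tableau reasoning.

1. (C ⊓ F) ⊑ (∀t.F ⊓ D)  ⇔  ((C ⊓ F) ⊓ (∃t.¬F ⊔ ¬D)) unsat w.r.t. T
   apply at x₀: C⊑∀t.F
   open: L(x₀) ⊇ {C, F, ¬A, ¬D, ∀t.F}
2. Hence (C ⊓ F) ⊑ (∀t.F ⊓ D): not entailed.

No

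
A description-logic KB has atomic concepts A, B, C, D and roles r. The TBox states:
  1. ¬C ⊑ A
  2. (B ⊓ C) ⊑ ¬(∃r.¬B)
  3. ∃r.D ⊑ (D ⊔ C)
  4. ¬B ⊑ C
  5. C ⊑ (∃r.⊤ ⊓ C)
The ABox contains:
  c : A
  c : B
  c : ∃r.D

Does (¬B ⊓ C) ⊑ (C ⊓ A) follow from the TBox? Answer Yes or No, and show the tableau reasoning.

1. (¬B ⊓ C) ⊑ (C ⊓ A)  ⇔  ((¬B ⊓ C) ⊓ (¬C ⊔ ¬A)) unsat w.r.t. T
   apply at x₀: C⊑(∃r.⊤ ⊓ C)
   open: L(x₀) ⊇ {C, ¬A, ¬B, ∀r.¬D, ∃r.⊤} (+ ∃-successors)
2. Hence (¬B ⊓ C) ⊑ (C ⊓ A): not entailed.

No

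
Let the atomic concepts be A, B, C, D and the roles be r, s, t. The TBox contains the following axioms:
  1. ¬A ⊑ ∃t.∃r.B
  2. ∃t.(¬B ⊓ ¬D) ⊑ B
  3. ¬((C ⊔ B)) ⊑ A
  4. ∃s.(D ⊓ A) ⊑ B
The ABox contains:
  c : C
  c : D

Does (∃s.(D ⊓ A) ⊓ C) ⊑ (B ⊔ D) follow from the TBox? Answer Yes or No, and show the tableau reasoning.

Yes

1. (∃s.(D ⊓ A) ⊓ C) ⊑ (B ⊔ D)  ⇔  ((∃s.(D ⊓ A) ⊓ C) ⊓ (¬B ⊓ ¬D)) unsat w.r.t. T
   all branches close; clash {B, ¬B} at x₀
2. Hence (∃s.(D ⊓ A) ⊓ C) ⊑ (B ⊔ D): entailed.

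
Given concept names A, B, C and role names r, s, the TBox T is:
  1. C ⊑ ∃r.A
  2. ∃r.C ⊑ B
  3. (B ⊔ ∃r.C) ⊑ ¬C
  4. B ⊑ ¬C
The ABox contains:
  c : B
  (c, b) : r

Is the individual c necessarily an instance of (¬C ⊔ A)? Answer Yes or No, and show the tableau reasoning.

1. c : (¬C ⊔ A)?  L(c) = {B} ∪ {(C ⊓ ¬A)}
   clash {C, ¬C} at c — c ∈ (¬C ⊔ A)
2. Hence c : (¬C ⊔ A): entailed.

Yes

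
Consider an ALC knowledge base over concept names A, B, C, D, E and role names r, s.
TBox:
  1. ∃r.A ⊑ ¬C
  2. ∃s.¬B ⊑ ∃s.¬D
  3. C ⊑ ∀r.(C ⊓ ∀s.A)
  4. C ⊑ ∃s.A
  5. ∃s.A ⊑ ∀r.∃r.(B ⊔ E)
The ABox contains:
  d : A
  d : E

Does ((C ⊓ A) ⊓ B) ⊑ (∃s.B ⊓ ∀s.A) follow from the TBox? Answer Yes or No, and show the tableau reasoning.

No

1. ((C ⊓ A) ⊓ B) ⊑ (∃s.B ⊓ ∀s.A)  ⇔  (((C ⊓ A) ⊓ B) ⊓ (∀s.¬B ⊔ ∃s.¬A)) unsat w.r.t. T
   apply at x₀: C⊑∀r.(C ⊓ ∀s.A); C⊑∃s.A
   open: L(x₀) ⊇ {A, B, C, ∀r.(C ⊓ ∀s.A), ∀r.¬A, …} (+ ∃-successors)
2. Hence ((C ⊓ A) ⊓ B) ⊑ (∃s.B ⊓ ∀s.A): not entailed.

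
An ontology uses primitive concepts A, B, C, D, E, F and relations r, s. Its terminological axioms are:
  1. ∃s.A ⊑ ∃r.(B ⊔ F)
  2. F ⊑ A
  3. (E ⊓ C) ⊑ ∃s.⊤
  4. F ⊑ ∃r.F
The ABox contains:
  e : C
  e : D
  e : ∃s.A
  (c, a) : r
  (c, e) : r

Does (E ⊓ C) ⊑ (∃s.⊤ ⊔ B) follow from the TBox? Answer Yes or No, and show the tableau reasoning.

1. (E ⊓ C) ⊑ (∃s.⊤ ⊔ B)  ⇔  ((E ⊓ C) ⊓ (∀s.⊥ ⊓ ¬B)) unsat w.r.t. T
   all branches close; clash ⊥ at an ∃-successor
2. Hence (E ⊓ C) ⊑ (∃s.⊤ ⊔ B): entailed.

Yes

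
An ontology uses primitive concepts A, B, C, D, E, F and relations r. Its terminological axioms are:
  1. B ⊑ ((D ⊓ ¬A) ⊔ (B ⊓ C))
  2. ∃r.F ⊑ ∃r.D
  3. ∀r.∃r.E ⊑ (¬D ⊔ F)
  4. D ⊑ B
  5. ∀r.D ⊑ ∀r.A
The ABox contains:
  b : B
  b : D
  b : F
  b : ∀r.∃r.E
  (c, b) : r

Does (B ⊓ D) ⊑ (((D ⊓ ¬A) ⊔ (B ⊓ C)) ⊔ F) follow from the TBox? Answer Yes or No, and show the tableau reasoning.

Yes

1. (B ⊓ D) ⊑ (((D ⊓ ¬A) ⊔ (B ⊓ C)) ⊔ F)  ⇔  ((B ⊓ D) ⊓ (((¬D ⊔ A) ⊓ (¬B ⊔ ¬C)) ⊓ ¬F)) unsat w.r.t. T
   all branches close; clash {C, ¬C} at x₀
2. Hence (B ⊓ D) ⊑ (((D ⊓ ¬A) ⊔ (B ⊓ C)) ⊔ F): entailed.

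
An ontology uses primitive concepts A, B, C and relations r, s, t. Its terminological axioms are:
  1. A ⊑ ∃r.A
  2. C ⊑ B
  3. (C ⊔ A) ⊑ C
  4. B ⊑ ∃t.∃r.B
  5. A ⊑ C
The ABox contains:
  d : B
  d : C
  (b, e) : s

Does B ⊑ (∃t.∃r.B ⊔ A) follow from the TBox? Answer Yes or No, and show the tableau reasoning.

1. B ⊑ (∃t.∃r.B ⊔ A)  ⇔  (B ⊓ (∀t.∀r.¬B ⊓ ¬A)) unsat w.r.t. T
   all branches close; clash {B, ¬B} at an ∃-successor
2. Hence B ⊑ (∃t.∃r.B ⊔ A): entailed.

Yes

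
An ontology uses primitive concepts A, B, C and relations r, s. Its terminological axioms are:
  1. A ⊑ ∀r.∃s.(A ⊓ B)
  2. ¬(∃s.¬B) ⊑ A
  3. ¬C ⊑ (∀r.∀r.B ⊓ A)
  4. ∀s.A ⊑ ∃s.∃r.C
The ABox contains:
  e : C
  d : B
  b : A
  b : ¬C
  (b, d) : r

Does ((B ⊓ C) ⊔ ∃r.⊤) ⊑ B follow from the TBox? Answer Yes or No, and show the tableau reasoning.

No

1. ((B ⊓ C) ⊔ ∃r.⊤) ⊑ B  ⇔  (((B ⊓ C) ⊔ ∃r.⊤) ⊓ ¬B) unsat w.r.t. T
   open: L(x₀) ⊇ {C, ¬A, ¬B, ∃r.⊤, ∃s.¬A, …} (+ ∃-successors)
2. Hence ((B ⊓ C) ⊔ ∃r.⊤) ⊑ B: not entailed.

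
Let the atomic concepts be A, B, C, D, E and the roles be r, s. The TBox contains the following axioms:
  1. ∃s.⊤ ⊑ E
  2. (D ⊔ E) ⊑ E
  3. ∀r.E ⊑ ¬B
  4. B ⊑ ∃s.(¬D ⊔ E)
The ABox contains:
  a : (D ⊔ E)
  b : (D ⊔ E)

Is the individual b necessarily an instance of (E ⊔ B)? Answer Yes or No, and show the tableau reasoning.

Yes

1. b : (E ⊔ B)?  L(b) = {(D ⊔ E)} ∪ {(¬E ⊓ ¬B)}
   clash {E, ¬E} at b — b ∈ (E ⊔ B)
2. Hence b : (E ⊔ B): entailed.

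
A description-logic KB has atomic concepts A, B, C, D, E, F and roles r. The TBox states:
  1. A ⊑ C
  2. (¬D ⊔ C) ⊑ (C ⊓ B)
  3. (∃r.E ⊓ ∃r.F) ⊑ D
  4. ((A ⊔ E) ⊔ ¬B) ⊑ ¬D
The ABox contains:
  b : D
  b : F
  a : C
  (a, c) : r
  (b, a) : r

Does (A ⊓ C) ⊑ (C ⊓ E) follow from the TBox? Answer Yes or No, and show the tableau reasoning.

No

1. (A ⊓ C) ⊑ (C ⊓ E)  ⇔  ((A ⊓ C) ⊓ (¬C ⊔ ¬E)) unsat w.r.t. T
   open: L(x₀) ⊇ {A, B, C, ¬D, ¬E, …}
2. Hence (A ⊓ C) ⊑ (C ⊓ E): not entailed.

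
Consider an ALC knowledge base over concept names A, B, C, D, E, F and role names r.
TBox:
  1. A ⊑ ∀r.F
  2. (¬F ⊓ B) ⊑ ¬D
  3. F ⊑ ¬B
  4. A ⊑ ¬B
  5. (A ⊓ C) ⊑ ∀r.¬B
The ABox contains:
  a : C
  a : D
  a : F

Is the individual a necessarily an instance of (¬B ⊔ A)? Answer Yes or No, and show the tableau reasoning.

Yes

1. a : (¬B ⊔ A)?  L(a) = {C, D, F} ∪ {(B ⊓ ¬A)}
   clash {B, ¬B} at a — a ∈ (¬B ⊔ A)
2. Hence a : (¬B ⊔ A): entailed.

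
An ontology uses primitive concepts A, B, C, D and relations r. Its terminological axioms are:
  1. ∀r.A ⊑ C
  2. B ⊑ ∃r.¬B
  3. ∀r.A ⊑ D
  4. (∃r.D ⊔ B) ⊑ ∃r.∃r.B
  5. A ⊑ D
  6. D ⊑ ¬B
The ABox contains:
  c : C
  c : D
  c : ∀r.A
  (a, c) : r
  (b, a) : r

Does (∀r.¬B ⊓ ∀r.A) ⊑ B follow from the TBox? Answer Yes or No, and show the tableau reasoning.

1. (∀r.¬B ⊓ ∀r.A) ⊑ B  ⇔  ((∀r.¬B ⊓ ∀r.A) ⊓ ¬B) unsat w.r.t. T
   apply at x₀: ∀r.A⊑C; ∀r.A⊑D
   open: L(x₀) ⊇ {C, D, ¬A, ¬B, ∀r.A, …}
2. Hence (∀r.¬B ⊓ ∀r.A) ⊑ B: not entailed.

No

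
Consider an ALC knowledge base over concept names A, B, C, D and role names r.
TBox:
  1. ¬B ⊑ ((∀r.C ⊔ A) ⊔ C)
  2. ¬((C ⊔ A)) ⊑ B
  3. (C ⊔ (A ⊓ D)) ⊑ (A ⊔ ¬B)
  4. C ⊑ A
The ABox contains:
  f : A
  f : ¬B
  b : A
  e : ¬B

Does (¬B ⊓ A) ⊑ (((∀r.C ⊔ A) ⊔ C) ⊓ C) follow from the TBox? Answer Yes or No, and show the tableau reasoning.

No

1. (¬B ⊓ A) ⊑ (((∀r.C ⊔ A) ⊔ C) ⊓ C)  ⇔  ((¬B ⊓ A) ⊓ (((∃r.¬C ⊓ ¬A) ⊓ ¬C) ⊔ ¬C)) unsat w.r.t. T
   apply at x₀: ¬B⊑((∀r.C ⊔ A) ⊔ C)
   open: L(x₀) ⊇ {A, ¬B, ¬C, ¬D}
2. Hence (¬B ⊓ A) ⊑ (((∀r.C ⊔ A) ⊔ C) ⊓ C): not entailed.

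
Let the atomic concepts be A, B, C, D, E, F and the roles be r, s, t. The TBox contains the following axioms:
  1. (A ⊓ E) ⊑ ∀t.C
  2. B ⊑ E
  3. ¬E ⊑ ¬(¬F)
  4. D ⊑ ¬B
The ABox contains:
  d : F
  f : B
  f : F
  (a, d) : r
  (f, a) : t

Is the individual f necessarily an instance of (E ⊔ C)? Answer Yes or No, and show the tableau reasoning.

Yes

1. f : (E ⊔ C)?  L(f) = {B, F} ∪ {(¬E ⊓ ¬C)}
   clash {E, ¬E} at f — f ∈ (E ⊔ C)
2. Hence f : (E ⊔ C): entailed.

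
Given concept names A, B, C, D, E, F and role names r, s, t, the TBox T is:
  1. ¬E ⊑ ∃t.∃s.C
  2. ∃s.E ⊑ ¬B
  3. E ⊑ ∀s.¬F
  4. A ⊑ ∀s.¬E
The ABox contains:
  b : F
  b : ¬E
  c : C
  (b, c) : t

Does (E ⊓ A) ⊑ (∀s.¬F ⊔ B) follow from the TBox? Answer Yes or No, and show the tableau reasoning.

Yes

1. (E ⊓ A) ⊑ (∀s.¬F ⊔ B)  ⇔  ((E ⊓ A) ⊓ (∃s.F ⊓ ¬B)) unsat w.r.t. T
   all branches close; clash {F, ¬F} at an ∃-successor
2. Hence (E ⊓ A) ⊑ (∀s.¬F ⊔ B): entailed.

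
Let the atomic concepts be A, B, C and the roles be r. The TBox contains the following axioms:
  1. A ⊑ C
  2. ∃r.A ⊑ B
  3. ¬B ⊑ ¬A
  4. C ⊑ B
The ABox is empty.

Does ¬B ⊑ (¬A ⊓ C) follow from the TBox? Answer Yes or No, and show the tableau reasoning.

1. ¬B ⊑ (¬A ⊓ C)  ⇔  (¬B ⊓ (A ⊔ ¬C)) unsat w.r.t. T
   apply at x₀: ¬B⊑¬A
   open: L(x₀) ⊇ {¬A, ¬B, ¬C, ∀r.¬A}
2. Hence ¬B ⊑ (¬A ⊓ C): not entailed.

No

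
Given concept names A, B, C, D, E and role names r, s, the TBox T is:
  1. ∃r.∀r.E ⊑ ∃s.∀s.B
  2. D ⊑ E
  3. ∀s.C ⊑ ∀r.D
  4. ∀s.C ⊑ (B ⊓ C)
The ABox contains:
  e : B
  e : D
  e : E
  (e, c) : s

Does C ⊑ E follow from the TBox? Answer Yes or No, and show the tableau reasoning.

No

1. C ⊑ E  ⇔  (C ⊓ ¬E) unsat w.r.t. T
   open: L(x₀) ⊇ {C, ¬D, ¬E, ∀r.∃r.¬E, ∃s.¬C} (+ ∃-successors)
2. Hence C ⊑ E: not entailed.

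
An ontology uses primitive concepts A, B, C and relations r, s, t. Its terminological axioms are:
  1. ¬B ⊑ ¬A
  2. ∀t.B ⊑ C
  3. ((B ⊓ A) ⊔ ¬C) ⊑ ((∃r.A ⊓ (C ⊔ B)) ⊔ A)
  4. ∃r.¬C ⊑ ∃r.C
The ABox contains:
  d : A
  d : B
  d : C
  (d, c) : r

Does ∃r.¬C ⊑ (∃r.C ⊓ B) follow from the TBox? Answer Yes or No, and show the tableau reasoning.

No

1. ∃r.¬C ⊑ (∃r.C ⊓ B)  ⇔  (∃r.¬C ⊓ (∀r.¬C ⊔ ¬B)) unsat w.r.t. T
   apply at x₀: ∃r.¬C⊑∃r.C
   open: L(x₀) ⊇ {C, ¬A, ¬B, ∃r.C, ∃r.¬C, …} (+ ∃-successors)
2. Hence ∃r.¬C ⊑ (∃r.C ⊓ B): not entailed.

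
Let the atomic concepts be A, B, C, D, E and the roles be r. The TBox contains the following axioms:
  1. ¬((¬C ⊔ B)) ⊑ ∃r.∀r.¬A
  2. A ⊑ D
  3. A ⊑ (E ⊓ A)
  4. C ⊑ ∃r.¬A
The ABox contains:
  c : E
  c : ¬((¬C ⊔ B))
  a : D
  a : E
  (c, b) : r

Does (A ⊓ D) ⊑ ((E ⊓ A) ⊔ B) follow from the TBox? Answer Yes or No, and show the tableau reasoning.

Yes

1. (A ⊓ D) ⊑ ((E ⊓ A) ⊔ B)  ⇔  ((A ⊓ D) ⊓ ((¬E ⊔ ¬A) ⊓ ¬B)) unsat w.r.t. T
   all branches close; clash {A, ¬A} at x₀
2. Hence (A ⊓ D) ⊑ ((E ⊓ A) ⊔ B): entailed.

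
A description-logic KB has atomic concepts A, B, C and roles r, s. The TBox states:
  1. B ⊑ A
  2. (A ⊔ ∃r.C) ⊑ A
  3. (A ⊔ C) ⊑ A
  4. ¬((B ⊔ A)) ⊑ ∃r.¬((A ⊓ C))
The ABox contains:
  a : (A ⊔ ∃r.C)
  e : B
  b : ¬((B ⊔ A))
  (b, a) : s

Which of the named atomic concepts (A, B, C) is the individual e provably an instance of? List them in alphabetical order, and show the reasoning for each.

{A, B}

1. e : A?  L(e) = {B} ∪ {¬A}
   clash {A, ¬A} at e — e ∈ A
2. e : B?  L(e) = {B} ∪ {¬B}
   clash {B, ¬B} at e — e ∈ B
3. e : C?  L(e) = {B} ∪ {¬C}
   apply at e: B⊑A
   open: L(e) ⊇ {A, B, ¬C} — e ∉ C possible
4. Entailed for e: {A, B}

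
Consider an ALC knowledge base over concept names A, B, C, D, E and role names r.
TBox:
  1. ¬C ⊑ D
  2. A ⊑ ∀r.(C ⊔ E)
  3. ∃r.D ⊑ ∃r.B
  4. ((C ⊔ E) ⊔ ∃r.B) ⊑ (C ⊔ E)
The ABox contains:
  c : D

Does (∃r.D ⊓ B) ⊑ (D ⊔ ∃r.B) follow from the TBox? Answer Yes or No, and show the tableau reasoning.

Yes

1. (∃r.D ⊓ B) ⊑ (D ⊔ ∃r.B)  ⇔  ((∃r.D ⊓ B) ⊓ (¬D ⊓ ∀r.¬B)) unsat w.r.t. T
   all branches close; clash {D, ¬D} at x₀
2. Hence (∃r.D ⊓ B) ⊑ (D ⊔ ∃r.B): entailed.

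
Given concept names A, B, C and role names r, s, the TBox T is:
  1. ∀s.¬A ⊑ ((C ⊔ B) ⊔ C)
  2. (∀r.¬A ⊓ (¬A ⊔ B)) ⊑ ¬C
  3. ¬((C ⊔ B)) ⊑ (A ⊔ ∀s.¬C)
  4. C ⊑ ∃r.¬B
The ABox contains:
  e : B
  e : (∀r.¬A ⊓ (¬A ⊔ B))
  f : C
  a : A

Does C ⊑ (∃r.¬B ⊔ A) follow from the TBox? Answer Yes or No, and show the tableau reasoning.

1. C ⊑ (∃r.¬B ⊔ A)  ⇔  (C ⊓ (∀r.B ⊓ ¬A)) unsat w.r.t. T
   all branches close; clash {C, ¬C} at x₀
2. Hence C ⊑ (∃r.¬B ⊔ A): entailed.

Yes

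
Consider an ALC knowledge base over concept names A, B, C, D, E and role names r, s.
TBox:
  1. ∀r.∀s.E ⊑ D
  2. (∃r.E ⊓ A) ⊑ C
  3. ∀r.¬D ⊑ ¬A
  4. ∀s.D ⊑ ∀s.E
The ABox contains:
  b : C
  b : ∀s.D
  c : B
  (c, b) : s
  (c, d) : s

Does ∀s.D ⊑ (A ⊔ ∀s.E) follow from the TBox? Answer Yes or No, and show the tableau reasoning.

Yes

1. ∀s.D ⊑ (A ⊔ ∀s.E)  ⇔  (∀s.D ⊓ (¬A ⊓ ∃s.¬E)) unsat w.r.t. T
   all branches close; clash {E, ¬E} at an ∃-successor
2. Hence ∀s.D ⊑ (A ⊔ ∀s.E): entailed.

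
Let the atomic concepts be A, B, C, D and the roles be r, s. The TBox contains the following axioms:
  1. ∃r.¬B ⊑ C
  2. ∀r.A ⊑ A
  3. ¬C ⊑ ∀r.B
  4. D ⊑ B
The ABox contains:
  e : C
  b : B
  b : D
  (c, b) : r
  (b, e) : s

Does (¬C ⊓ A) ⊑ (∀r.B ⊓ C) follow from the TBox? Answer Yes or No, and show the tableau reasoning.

No

1. (¬C ⊓ A) ⊑ (∀r.B ⊓ C)  ⇔  ((¬C ⊓ A) ⊓ (∃r.¬B ⊔ ¬C)) unsat w.r.t. T
   apply at x₀: ¬C⊑∀r.B
   open: L(x₀) ⊇ {A, ¬C, ¬D, ∀r.B}
2. Hence (¬C ⊓ A) ⊑ (∀r.B ⊓ C): not entailed.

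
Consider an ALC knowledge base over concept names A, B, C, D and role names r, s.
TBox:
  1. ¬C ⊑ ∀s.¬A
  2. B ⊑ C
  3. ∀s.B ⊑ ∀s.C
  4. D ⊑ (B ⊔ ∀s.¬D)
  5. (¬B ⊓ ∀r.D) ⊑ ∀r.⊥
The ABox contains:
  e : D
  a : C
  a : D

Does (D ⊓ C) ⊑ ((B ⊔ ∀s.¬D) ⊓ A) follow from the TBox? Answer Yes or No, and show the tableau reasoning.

No

1. (D ⊓ C) ⊑ ((B ⊔ ∀s.¬D) ⊓ A)  ⇔  ((D ⊓ C) ⊓ ((¬B ⊓ ∃s.D) ⊔ ¬A)) unsat w.r.t. T
   apply at x₀: D⊑(B ⊔ ∀s.¬D)
   open: L(x₀) ⊇ {B, C, D, ¬A, ∃s.¬B} (+ ∃-successors)
2. Hence (D ⊓ C) ⊑ ((B ⊔ ∀s.¬D) ⊓ A): not entailed.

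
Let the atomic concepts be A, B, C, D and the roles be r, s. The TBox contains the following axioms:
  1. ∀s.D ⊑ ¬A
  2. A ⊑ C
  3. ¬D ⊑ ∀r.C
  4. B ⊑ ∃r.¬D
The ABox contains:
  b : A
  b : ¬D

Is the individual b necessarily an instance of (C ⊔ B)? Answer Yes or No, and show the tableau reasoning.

1. b : (C ⊔ B)?  L(b) = {A, ¬D} ∪ {(¬C ⊓ ¬B)}
   clash {C, ¬C} at b — b ∈ (C ⊔ B)
2. Hence b : (C ⊔ B): entailed.

Yes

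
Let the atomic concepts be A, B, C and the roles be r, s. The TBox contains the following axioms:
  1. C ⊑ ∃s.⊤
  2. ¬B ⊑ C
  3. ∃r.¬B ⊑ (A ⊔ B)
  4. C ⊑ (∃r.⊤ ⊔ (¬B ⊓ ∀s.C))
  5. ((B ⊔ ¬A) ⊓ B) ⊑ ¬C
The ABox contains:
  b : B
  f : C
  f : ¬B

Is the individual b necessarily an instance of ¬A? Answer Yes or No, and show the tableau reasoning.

No

1. b : ¬A?  L(b) = {B} ∪ {A}
   open: L(b) ⊇ {A, B, ¬C, ∀r.B} — b ∉ ¬A possible
2. Hence b : ¬A: not entailed.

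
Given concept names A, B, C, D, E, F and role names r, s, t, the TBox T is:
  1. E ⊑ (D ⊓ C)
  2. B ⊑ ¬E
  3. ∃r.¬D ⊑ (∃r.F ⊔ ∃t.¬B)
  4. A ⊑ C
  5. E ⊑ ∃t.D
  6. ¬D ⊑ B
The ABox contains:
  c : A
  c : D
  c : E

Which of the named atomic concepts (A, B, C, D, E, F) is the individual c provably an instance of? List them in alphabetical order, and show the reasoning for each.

1. c : A?  L(c) = {A, D, E} ∪ {¬A}
   clash {A, ¬A} at c — c ∈ A
2. c : B?  L(c) = {A, D, E} ∪ {¬B}
   apply at c: E⊑(D ⊓ C); A⊑C; E⊑∃t.D
   open: L(c) ⊇ {A, C, D, E, ¬B, …} (+ ∃-successors) — c ∉ B possible
3. c : C?  L(c) = {A, D, E} ∪ {¬C}
   clash {C, ¬C} at c — c ∈ C
4. c : D?  L(c) = {A, D, E} ∪ {¬D}
   clash {D, ¬D} at c — c ∈ D
5. c : E?  L(c) = {A, D, E} ∪ {¬E}
   clash {E, ¬E} at c — c ∈ E
6. c : F?  L(c) = {A, D, E} ∪ {¬F}
   apply at c: E⊑(D ⊓ C); A⊑C; E⊑∃t.D
   open: L(c) ⊇ {A, C, D, E, ¬B, …} (+ ∃-successors) — c ∉ F possible
7. Entailed for c: {A, C, D, E}

{A, C, D, E}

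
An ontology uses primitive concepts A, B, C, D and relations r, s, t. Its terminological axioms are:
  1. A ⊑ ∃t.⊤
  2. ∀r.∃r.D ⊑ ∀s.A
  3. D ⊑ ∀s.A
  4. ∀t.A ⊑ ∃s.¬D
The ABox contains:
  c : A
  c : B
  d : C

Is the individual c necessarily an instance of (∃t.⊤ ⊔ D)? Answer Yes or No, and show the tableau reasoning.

1. c : (∃t.⊤ ⊔ D)?  L(c) = {A, B} ∪ {(∀t.⊥ ⊓ ¬D)}
   clash ⊥ at an ∃-successor — c ∈ (∃t.⊤ ⊔ D)
2. Hence c : (∃t.⊤ ⊔ D): entailed.

Yes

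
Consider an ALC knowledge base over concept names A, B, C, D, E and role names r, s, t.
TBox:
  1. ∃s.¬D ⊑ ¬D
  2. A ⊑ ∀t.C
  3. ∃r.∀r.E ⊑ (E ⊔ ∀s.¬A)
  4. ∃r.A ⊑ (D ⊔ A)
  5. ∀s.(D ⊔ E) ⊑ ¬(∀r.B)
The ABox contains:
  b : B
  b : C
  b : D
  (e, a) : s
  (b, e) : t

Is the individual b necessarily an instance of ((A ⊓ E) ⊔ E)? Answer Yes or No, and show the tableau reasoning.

1. b : ((A ⊓ E) ⊔ E)?  L(b) = {B, C, D} ∪ {((¬A ⊔ ¬E) ⊓ ¬E)}
   open: L(b) ⊇ {B, C, D, ¬A, ¬E, …} (+ ∃-successors) — b ∉ ((A ⊓ E) ⊔ E) possible
2. Hence b : ((A ⊓ E) ⊔ E): not entailed.

No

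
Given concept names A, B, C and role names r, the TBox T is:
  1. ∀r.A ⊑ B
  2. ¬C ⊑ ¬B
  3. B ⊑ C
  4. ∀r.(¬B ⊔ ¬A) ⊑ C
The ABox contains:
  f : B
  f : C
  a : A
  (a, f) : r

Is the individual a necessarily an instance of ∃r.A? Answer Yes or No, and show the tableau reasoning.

No

1. a : ∃r.A?  L(a) = {A} ∪ {∀r.¬A}
   open: L(a) ⊇ {A, C, ∀r.¬A, ∃r.¬A} (+ ∃-successors) — a ∉ ∃r.A possible
2. Hence a : ∃r.A: not entailed.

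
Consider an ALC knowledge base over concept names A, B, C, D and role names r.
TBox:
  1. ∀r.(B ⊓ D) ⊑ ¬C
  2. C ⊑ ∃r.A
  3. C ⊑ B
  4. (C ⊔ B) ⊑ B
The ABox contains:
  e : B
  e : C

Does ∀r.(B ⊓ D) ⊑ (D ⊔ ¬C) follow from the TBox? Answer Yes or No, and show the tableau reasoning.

1. ∀r.(B ⊓ D) ⊑ (D ⊔ ¬C)  ⇔  (∀r.(B ⊓ D) ⊓ (¬D ⊓ C)) unsat w.r.t. T
   all branches close; clash {C, ¬C} at x₀
2. Hence ∀r.(B ⊓ D) ⊑ (D ⊔ ¬C): entailed.

Yes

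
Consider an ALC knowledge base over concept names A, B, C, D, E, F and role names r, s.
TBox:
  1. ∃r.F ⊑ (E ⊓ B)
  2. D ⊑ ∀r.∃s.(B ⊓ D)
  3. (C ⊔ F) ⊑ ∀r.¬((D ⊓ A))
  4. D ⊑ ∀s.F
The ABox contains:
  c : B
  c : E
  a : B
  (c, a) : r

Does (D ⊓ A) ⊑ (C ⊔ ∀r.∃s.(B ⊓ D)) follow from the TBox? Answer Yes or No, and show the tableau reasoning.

1. (D ⊓ A) ⊑ (C ⊔ ∀r.∃s.(B ⊓ D))  ⇔  ((D ⊓ A) ⊓ (¬C ⊓ ∃r.∀s.(¬B ⊔ ¬D))) unsat w.r.t. T
   all branches close; clash {D, ¬D} at an ∃-successor
2. Hence (D ⊓ A) ⊑ (C ⊔ ∀r.∃s.(B ⊓ D)): entailed.

Yes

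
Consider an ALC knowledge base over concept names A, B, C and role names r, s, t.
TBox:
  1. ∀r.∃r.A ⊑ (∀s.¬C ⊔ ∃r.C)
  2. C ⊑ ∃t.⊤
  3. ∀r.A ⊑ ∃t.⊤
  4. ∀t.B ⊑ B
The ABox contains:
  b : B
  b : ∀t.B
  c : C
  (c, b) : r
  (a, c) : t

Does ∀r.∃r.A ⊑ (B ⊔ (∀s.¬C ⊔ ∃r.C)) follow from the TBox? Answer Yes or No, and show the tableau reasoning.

Yes

1. ∀r.∃r.A ⊑ (B ⊔ (∀s.¬C ⊔ ∃r.C))  ⇔  (∀r.∃r.A ⊓ (¬B ⊓ (∃s.C ⊓ ∀r.¬C))) unsat w.r.t. T
   all branches close; clash {B, ¬B} at x₀
2. Hence ∀r.∃r.A ⊑ (B ⊔ (∀s.¬C ⊔ ∃r.C)): entailed.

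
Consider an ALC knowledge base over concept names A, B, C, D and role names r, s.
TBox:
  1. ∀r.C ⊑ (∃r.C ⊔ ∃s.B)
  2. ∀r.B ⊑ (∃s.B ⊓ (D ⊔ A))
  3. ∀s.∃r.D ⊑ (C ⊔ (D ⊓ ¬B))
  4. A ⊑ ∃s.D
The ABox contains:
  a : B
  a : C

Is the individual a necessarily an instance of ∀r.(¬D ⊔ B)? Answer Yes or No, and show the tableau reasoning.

No

1. a : ∀r.(¬D ⊔ B)?  L(a) = {B, C} ∪ {∃r.(D ⊓ ¬B)}
   open: L(a) ⊇ {B, C, ¬A, ∃r.(D ⊓ ¬B), ∃r.¬B, …} (+ ∃-successors) — a ∉ ∀r.(¬D ⊔ B) possible
2. Hence a : ∀r.(¬D ⊔ B): not entailed.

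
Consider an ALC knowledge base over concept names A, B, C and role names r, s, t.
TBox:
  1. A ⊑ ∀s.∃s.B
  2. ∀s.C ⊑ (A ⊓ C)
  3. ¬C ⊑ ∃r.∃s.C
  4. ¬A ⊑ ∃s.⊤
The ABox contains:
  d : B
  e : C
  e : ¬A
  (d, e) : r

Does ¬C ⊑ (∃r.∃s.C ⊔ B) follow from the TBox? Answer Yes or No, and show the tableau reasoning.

Yes

1. ¬C ⊑ (∃r.∃s.C ⊔ B)  ⇔  (¬C ⊓ (∀r.∀s.¬C ⊓ ¬B)) unsat w.r.t. T
   all branches close; clash {C, ¬C} at x₀
2. Hence ¬C ⊑ (∃r.∃s.C ⊔ B): entailed.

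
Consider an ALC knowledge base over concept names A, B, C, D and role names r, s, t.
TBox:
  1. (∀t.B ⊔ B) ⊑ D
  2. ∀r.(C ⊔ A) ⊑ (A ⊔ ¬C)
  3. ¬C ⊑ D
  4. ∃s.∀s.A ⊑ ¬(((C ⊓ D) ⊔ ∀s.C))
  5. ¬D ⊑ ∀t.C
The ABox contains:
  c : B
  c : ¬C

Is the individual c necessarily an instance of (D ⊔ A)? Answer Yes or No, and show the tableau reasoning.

Yes

1. c : (D ⊔ A)?  L(c) = {B, ¬C} ∪ {(¬D ⊓ ¬A)}
   clash {D, ¬D} at c — c ∈ (D ⊔ A)
2. Hence c : (D ⊔ A): entailed.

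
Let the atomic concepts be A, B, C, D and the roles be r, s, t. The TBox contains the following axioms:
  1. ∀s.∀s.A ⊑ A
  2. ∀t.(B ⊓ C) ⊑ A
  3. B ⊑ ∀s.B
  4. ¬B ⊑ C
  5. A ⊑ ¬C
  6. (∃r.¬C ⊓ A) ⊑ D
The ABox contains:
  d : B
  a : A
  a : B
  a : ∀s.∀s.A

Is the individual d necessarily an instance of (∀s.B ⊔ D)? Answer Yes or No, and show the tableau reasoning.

1. d : (∀s.B ⊔ D)?  L(d) = {B} ∪ {(∃s.¬B ⊓ ¬D)}
   clash {D, ¬D} at d — d ∈ (∀s.B ⊔ D)
2. Hence d : (∀s.B ⊔ D): entailed.

Yes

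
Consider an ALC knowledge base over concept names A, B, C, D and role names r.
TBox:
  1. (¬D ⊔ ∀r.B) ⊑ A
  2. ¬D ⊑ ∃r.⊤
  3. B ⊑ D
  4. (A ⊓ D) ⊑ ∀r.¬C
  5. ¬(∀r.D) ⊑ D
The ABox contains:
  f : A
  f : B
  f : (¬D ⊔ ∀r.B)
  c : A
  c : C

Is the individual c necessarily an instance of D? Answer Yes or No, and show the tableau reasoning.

No

1. c : D?  L(c) = {A, C} ∪ {¬D}
   apply at c: ¬D⊑∃r.⊤
   open: L(c) ⊇ {A, C, ¬B, ¬D, ∀r.D, …} (+ ∃-successors) — c ∉ D possible
2. Hence c : D: not entailed.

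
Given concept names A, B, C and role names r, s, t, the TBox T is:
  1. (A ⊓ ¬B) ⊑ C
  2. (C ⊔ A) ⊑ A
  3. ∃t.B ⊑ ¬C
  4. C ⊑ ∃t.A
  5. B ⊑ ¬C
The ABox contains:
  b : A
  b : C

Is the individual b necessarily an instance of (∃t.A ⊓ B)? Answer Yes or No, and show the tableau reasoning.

1. b : (∃t.A ⊓ B)?  L(b) = {A, C} ∪ {(∀t.¬A ⊔ ¬B)}
   apply at b: C⊑∃t.A
   open: L(b) ⊇ {A, C, ¬B, ∀t.¬B, ∃t.A} (+ ∃-successors) — b ∉ (∃t.A ⊓ B) possible
2. Hence b : (∃t.A ⊓ B): not entailed.

No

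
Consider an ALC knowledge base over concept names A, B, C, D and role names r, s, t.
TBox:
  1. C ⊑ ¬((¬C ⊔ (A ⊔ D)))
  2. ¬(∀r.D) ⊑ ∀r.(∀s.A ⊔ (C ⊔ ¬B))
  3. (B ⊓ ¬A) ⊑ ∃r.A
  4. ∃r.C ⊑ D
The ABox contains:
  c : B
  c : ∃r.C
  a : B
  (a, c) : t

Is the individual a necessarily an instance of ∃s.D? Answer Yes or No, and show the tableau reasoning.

No

1. a : ∃s.D?  L(a) = {B} ∪ {∀s.¬D}
   open: L(a) ⊇ {A, B, ¬C, ∀r.D, ∀r.¬C, …} — a ∉ ∃s.D possible
2. Hence a : ∃s.D: not entailed.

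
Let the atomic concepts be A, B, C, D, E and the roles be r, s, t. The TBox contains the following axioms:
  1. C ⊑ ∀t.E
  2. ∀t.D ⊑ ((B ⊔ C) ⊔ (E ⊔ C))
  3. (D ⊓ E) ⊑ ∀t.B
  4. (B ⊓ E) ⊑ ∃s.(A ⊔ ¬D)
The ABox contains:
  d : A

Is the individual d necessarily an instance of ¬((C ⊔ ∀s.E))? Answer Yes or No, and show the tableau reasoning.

No

1. d : ¬((C ⊔ ∀s.E))?  L(d) = {A} ∪ {(C ⊔ ∀s.E)}
   open: L(d) ⊇ {A, C, ¬B, ¬D, ∀t.E, …} (+ ∃-successors) — d ∉ ¬((C ⊔ ∀s.E)) possible
2. Hence d : ¬((C ⊔ ∀s.E)): not entailed.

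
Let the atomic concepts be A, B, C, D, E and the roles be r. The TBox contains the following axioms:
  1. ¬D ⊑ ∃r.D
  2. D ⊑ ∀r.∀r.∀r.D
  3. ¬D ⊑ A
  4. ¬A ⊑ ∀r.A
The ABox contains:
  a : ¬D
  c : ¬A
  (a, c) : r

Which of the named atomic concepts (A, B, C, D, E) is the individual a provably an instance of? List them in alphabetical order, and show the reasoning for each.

{A}

1. a : A?  L(a) = {¬D} ∪ {¬A}
   clash {A, ¬A} at a — a ∈ A
2. a : B?  L(a) = {¬D} ∪ {¬B}
   apply at a: ¬D⊑∃r.D; ¬D⊑A
   open: L(a) ⊇ {A, ¬B, ¬D, ∃r.D} (+ ∃-successors) — a ∉ B possible
3. a : C?  L(a) = {¬D} ∪ {¬C}
   apply at a: ¬D⊑∃r.D; ¬D⊑A
   open: L(a) ⊇ {A, ¬C, ¬D, ∃r.D} (+ ∃-successors) — a ∉ C possible
4. a : D?  L(a) = {¬D} ∪ {¬D}
   apply at a: ¬D⊑∃r.D; ¬D⊑A
   open: L(a) ⊇ {A, ¬D, ∃r.D} (+ ∃-successors) — a ∉ D possible
5. a : E?  L(a) = {¬D} ∪ {¬E}
   apply at a: ¬D⊑∃r.D; ¬D⊑A
   open: L(a) ⊇ {A, ¬D, ¬E, ∃r.D} (+ ∃-successors) — a ∉ E possible
6. Entailed for a: {A}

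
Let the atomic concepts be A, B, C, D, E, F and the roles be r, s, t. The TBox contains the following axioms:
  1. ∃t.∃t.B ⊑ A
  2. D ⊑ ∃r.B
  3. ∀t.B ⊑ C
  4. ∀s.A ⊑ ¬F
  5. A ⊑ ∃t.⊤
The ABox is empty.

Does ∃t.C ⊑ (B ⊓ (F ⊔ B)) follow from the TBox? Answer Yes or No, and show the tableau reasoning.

1. ∃t.C ⊑ (B ⊓ (F ⊔ B))  ⇔  (∃t.C ⊓ (¬B ⊔ (¬F ⊓ ¬B))) unsat w.r.t. T
   open: L(x₀) ⊇ {¬A, ¬B, ¬D, ∀t.∀t.¬B, ∃s.¬A, …} (+ ∃-successors)
2. Hence ∃t.C ⊑ (B ⊓ (F ⊔ B)): not entailed.

No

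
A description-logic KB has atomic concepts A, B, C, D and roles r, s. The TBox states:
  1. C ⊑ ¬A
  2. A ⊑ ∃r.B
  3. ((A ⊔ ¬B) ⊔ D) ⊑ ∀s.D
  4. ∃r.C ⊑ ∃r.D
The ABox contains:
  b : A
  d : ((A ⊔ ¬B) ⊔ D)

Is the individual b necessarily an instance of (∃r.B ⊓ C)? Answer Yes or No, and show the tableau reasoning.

No

1. b : (∃r.B ⊓ C)?  L(b) = {A} ∪ {(∀r.¬B ⊔ ¬C)}
   apply at b: A⊑∃r.B
   open: L(b) ⊇ {A, ¬C, ∀r.¬C, ∀s.D, ∃r.B} (+ ∃-successors) — b ∉ (∃r.B ⊓ C) possible
2. Hence b : (∃r.B ⊓ C): not entailed.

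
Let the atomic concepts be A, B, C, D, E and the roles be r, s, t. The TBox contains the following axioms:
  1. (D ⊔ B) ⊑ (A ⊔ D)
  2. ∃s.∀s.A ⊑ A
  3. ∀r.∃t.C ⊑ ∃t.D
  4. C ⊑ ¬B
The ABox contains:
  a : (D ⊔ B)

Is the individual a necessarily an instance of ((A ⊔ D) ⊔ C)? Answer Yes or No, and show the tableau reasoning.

1. a : ((A ⊔ D) ⊔ C)?  L(a) = {(D ⊔ B)} ∪ {((¬A ⊓ ¬D) ⊓ ¬C)}
   clash {D, ¬D} at a — a ∈ ((A ⊔ D) ⊔ C)
2. Hence a : ((A ⊔ D) ⊔ C): entailed.

Yes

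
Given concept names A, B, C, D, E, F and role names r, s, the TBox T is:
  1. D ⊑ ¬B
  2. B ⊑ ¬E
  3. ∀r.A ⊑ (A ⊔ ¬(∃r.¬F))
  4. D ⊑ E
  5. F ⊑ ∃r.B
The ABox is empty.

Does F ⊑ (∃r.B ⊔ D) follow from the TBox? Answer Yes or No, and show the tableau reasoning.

Yes

1. F ⊑ (∃r.B ⊔ D)  ⇔  (F ⊓ (∀r.¬B ⊓ ¬D)) unsat w.r.t. T
   all branches close; clash {B, ¬B} at an ∃-successor
2. Hence F ⊑ (∃r.B ⊔ D): entailed.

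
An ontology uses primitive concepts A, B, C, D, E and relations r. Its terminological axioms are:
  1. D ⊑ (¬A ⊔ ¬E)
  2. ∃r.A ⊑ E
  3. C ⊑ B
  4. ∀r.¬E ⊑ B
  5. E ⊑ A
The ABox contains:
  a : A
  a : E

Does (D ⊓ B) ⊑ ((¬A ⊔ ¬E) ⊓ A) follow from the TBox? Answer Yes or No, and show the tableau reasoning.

No

1. (D ⊓ B) ⊑ ((¬A ⊔ ¬E) ⊓ A)  ⇔  ((D ⊓ B) ⊓ ((A ⊓ E) ⊔ ¬A)) unsat w.r.t. T
   apply at x₀: D⊑(¬A ⊔ ¬E)
   open: L(x₀) ⊇ {B, D, ¬A, ¬E, ∀r.¬A}
2. Hence (D ⊓ B) ⊑ ((¬A ⊔ ¬E) ⊓ A): not entailed.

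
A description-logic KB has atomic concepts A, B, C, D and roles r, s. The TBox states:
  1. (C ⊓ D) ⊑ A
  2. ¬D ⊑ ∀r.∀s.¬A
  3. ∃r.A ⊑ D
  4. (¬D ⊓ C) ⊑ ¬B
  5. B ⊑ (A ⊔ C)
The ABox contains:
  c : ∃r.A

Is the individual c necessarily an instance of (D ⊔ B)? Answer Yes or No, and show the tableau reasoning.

1. c : (D ⊔ B)?  L(c) = {∃r.A} ∪ {(¬D ⊓ ¬B)}
   clash {D, ¬D} at c — c ∈ (D ⊔ B)
2. Hence c : (D ⊔ B): entailed.

Yes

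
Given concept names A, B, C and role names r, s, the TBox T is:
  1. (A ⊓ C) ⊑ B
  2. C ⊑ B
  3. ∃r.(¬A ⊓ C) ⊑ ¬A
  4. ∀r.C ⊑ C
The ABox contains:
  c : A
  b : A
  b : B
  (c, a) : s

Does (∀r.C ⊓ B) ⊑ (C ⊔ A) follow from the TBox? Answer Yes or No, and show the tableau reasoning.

1. (∀r.C ⊓ B) ⊑ (C ⊔ A)  ⇔  ((∀r.C ⊓ B) ⊓ (¬C ⊓ ¬A)) unsat w.r.t. T
   all branches close; clash {C, ¬C} at x₀
2. Hence (∀r.C ⊓ B) ⊑ (C ⊔ A): entailed.

Yes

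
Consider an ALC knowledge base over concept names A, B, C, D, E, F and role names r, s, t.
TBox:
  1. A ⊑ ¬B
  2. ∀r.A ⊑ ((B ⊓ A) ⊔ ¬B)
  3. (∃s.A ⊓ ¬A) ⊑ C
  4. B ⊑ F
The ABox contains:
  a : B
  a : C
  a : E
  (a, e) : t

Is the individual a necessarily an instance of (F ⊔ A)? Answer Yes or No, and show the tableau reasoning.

1. a : (F ⊔ A)?  L(a) = {B, C, E} ∪ {(¬F ⊓ ¬A)}
   clash {F, ¬F} at a — a ∈ (F ⊔ A)
2. Hence a : (F ⊔ A): entailed.

Yes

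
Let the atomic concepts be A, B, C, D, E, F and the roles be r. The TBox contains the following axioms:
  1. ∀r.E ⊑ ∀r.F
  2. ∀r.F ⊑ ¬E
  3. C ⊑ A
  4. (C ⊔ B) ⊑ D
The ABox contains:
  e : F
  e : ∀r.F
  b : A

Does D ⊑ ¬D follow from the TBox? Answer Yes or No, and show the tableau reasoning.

1. D ⊑ ¬D  ⇔  (D ⊓ D) unsat w.r.t. T
   open: L(x₀) ⊇ {D, ¬C, ∃r.¬E, ∃r.¬F} (+ ∃-successors)
2. Hence D ⊑ ¬D: not entailed.

No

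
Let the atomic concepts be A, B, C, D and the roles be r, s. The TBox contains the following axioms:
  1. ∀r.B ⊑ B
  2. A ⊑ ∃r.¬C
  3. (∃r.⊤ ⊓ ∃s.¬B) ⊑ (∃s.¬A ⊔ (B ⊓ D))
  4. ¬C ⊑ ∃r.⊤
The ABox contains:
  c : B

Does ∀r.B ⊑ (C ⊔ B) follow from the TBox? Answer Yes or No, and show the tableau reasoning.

Yes

1. ∀r.B ⊑ (C ⊔ B)  ⇔  (∀r.B ⊓ (¬C ⊓ ¬B)) unsat w.r.t. T
   all branches close; clash {B, ¬B} at x₀
2. Hence ∀r.B ⊑ (C ⊔ B): entailed.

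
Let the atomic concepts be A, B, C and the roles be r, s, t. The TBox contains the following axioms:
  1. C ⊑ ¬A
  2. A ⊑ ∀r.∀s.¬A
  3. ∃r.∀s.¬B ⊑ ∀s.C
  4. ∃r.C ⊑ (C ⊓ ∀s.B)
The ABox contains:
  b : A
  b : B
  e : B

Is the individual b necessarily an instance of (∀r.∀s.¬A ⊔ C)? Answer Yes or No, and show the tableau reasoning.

Yes

1. b : (∀r.∀s.¬A ⊔ C)?  L(b) = {A, B} ∪ {(∃r.∃s.A ⊓ ¬C)}
   clash {C, ¬C} at b — b ∈ (∀r.∀s.¬A ⊔ C)
2. Hence b : (∀r.∀s.¬A ⊔ C): entailed.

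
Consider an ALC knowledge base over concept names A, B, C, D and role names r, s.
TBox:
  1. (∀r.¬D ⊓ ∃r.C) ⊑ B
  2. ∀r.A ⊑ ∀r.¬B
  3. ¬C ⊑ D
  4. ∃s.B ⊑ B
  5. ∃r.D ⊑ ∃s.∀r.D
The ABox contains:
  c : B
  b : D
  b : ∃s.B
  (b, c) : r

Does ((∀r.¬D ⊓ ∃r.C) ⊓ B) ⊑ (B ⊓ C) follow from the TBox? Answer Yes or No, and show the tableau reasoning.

1. ((∀r.¬D ⊓ ∃r.C) ⊓ B) ⊑ (B ⊓ C)  ⇔  (((∀r.¬D ⊓ ∃r.C) ⊓ B) ⊓ (¬B ⊔ ¬C)) unsat w.r.t. T
   open: L(x₀) ⊇ {B, D, ¬C, ∀r.¬D, ∃r.C, …} (+ ∃-successors)
2. Hence ((∀r.¬D ⊓ ∃r.C) ⊓ B) ⊑ (B ⊓ C): not entailed.

No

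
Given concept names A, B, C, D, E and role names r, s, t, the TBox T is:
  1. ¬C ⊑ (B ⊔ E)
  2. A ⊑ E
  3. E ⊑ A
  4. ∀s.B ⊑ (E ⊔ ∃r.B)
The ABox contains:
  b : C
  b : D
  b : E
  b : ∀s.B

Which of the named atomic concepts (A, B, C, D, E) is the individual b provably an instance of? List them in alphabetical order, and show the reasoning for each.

1. b : A?  L(b) = {C, D, E, ∀s.B} ∪ {¬A}
   clash {A, ¬A} at b — b ∈ A
2. b : B?  L(b) = {C, D, E, ∀s.B} ∪ {¬B}
   apply at b: E⊑A; ∀s.B⊑(E ⊔ ∃r.B)
   open: L(b) ⊇ {A, C, D, E, ¬B, …} — b ∉ B possible
3. b : C?  L(b) = {C, D, E, ∀s.B} ∪ {¬C}
   clash {C, ¬C} at b — b ∈ C
4. b : D?  L(b) = {C, D, E, ∀s.B} ∪ {¬D}
   clash {D, ¬D} at b — b ∈ D
5. b : E?  L(b) = {C, D, E, ∀s.B} ∪ {¬E}
   clash {E, ¬E} at b — b ∈ E
6. Entailed for b: {A, C, D, E}

{A, C, D, E}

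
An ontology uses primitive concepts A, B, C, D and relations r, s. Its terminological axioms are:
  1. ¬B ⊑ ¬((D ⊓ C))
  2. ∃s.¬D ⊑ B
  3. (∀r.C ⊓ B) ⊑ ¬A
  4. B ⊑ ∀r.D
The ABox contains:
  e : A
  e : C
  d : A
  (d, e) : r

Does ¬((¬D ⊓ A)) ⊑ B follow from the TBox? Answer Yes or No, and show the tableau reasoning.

1. ¬((¬D ⊓ A)) ⊑ B  ⇔  ((D ⊔ ¬A) ⊓ ¬B) unsat w.r.t. T
   apply at x₀: ¬B⊑¬((D ⊓ C))
   open: L(x₀) ⊇ {D, ¬B, ¬C, ∀s.D}
2. Hence ¬((¬D ⊓ A)) ⊑ B: not entailed.

No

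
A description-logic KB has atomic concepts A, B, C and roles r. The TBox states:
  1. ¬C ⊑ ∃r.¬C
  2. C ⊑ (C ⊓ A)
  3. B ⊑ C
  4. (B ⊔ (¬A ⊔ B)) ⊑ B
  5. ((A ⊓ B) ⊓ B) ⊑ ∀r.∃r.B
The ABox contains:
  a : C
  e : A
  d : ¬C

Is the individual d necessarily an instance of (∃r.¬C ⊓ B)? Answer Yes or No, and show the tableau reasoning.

1. d : (∃r.¬C ⊓ B)?  L(d) = {¬C} ∪ {(∀r.C ⊔ ¬B)}
   apply at d: ¬C⊑∃r.¬C
   open: L(d) ⊇ {A, ¬B, ¬C, ∃r.¬C} (+ ∃-successors) — d ∉ (∃r.¬C ⊓ B) possible
2. Hence d : (∃r.¬C ⊓ B): not entailed.

No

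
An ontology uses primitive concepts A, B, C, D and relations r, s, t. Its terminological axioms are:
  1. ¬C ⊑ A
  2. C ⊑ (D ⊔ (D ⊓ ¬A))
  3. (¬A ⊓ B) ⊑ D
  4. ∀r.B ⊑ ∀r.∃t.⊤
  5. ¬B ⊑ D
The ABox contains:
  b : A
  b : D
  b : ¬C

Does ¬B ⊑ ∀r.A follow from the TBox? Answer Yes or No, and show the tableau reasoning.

No

1. ¬B ⊑ ∀r.A  ⇔  (¬B ⊓ ∃r.¬A) unsat w.r.t. T
   apply at x₀: ¬B⊑D
   open: L(x₀) ⊇ {C, D, ¬B, ∃r.¬A, ∃r.¬B} (+ ∃-successors)
2. Hence ¬B ⊑ ∀r.A: not entailed.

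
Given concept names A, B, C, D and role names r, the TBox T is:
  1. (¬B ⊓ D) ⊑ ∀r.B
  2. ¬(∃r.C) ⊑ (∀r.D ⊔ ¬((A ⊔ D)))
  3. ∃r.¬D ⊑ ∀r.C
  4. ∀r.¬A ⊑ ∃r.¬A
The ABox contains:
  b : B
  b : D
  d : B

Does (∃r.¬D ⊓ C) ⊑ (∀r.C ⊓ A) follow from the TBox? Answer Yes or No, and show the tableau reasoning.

No

1. (∃r.¬D ⊓ C) ⊑ (∀r.C ⊓ A)  ⇔  ((∃r.¬D ⊓ C) ⊓ (∃r.¬C ⊔ ¬A)) unsat w.r.t. T
   apply at x₀: ∃r.¬D⊑∀r.C
   open: L(x₀) ⊇ {B, C, ¬A, ∀r.C, ∃r.A, …} (+ ∃-successors)
2. Hence (∃r.¬D ⊓ C) ⊑ (∀r.C ⊓ A): not entailed.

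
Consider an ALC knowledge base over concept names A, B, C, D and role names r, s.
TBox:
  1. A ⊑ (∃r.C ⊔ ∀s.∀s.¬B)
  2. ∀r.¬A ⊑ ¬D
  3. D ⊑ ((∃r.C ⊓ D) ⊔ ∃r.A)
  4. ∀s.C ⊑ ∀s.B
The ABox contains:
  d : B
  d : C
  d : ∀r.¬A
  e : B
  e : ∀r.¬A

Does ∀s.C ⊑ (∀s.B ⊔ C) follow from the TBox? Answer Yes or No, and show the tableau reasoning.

1. ∀s.C ⊑ (∀s.B ⊔ C)  ⇔  (∀s.C ⊓ (∃s.¬B ⊓ ¬C)) unsat w.r.t. T
   all branches close; clash {B, ¬B} at an ∃-successor
2. Hence ∀s.C ⊑ (∀s.B ⊔ C): entailed.

Yes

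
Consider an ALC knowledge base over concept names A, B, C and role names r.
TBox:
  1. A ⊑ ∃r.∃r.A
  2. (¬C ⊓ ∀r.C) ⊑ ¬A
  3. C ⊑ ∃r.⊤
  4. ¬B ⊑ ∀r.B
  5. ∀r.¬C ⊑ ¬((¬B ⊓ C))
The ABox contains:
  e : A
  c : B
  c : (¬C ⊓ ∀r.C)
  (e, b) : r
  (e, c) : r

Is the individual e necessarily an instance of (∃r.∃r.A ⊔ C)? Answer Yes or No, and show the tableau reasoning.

Yes

1. e : (∃r.∃r.A ⊔ C)?  L(e) = {A} ∪ {(∀r.∀r.¬A ⊓ ¬C)}
   clash {A, ¬A} at e — e ∈ (∃r.∃r.A ⊔ C)
2. Hence e : (∃r.∃r.A ⊔ C): entailed.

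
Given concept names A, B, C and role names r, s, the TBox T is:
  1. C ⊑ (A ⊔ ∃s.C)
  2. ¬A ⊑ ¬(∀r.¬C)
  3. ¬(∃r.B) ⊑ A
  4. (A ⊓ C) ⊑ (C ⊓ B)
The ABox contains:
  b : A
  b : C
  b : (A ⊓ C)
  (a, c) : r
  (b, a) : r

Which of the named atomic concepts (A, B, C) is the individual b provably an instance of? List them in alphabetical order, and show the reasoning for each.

{A, B, C}

1. b : A?  L(b) = {A, C, (A ⊓ C)} ∪ {¬A}
   clash {A, ¬A} at b — b ∈ A
2. b : B?  L(b) = {A, C, (A ⊓ C)} ∪ {¬B}
   clash {B, ¬B} at b — b ∈ B
3. b : C?  L(b) = {A, C, (A ⊓ C)} ∪ {¬C}
   clash {C, ¬C} at b — b ∈ C
4. Entailed for b: {A, B, C}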